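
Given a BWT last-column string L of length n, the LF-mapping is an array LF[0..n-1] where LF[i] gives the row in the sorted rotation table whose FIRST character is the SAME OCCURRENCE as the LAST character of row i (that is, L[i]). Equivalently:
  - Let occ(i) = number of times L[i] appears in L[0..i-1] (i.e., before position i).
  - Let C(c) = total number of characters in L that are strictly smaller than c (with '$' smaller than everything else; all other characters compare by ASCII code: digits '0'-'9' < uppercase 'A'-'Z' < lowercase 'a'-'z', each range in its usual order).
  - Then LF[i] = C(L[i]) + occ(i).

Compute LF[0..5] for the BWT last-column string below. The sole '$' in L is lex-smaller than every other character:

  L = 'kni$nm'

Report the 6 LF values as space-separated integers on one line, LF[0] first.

Answer: 2 4 1 0 5 3

Derivation:
Char counts: '$':1, 'i':1, 'k':1, 'm':1, 'n':2
C (first-col start): C('$')=0, C('i')=1, C('k')=2, C('m')=3, C('n')=4
L[0]='k': occ=0, LF[0]=C('k')+0=2+0=2
L[1]='n': occ=0, LF[1]=C('n')+0=4+0=4
L[2]='i': occ=0, LF[2]=C('i')+0=1+0=1
L[3]='$': occ=0, LF[3]=C('$')+0=0+0=0
L[4]='n': occ=1, LF[4]=C('n')+1=4+1=5
L[5]='m': occ=0, LF[5]=C('m')+0=3+0=3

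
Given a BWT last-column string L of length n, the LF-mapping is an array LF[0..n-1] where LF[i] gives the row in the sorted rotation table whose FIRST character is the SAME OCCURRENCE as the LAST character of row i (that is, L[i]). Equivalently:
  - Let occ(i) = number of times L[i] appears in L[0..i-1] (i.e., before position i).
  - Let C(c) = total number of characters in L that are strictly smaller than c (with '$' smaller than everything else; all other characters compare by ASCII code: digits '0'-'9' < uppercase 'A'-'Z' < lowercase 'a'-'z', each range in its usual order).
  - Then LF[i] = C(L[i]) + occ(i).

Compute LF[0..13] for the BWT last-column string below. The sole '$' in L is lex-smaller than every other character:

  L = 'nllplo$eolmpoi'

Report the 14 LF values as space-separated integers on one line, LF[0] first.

Answer: 8 3 4 12 5 9 0 1 10 6 7 13 11 2

Derivation:
Char counts: '$':1, 'e':1, 'i':1, 'l':4, 'm':1, 'n':1, 'o':3, 'p':2
C (first-col start): C('$')=0, C('e')=1, C('i')=2, C('l')=3, C('m')=7, C('n')=8, C('o')=9, C('p')=12
L[0]='n': occ=0, LF[0]=C('n')+0=8+0=8
L[1]='l': occ=0, LF[1]=C('l')+0=3+0=3
L[2]='l': occ=1, LF[2]=C('l')+1=3+1=4
L[3]='p': occ=0, LF[3]=C('p')+0=12+0=12
L[4]='l': occ=2, LF[4]=C('l')+2=3+2=5
L[5]='o': occ=0, LF[5]=C('o')+0=9+0=9
L[6]='$': occ=0, LF[6]=C('$')+0=0+0=0
L[7]='e': occ=0, LF[7]=C('e')+0=1+0=1
L[8]='o': occ=1, LF[8]=C('o')+1=9+1=10
L[9]='l': occ=3, LF[9]=C('l')+3=3+3=6
L[10]='m': occ=0, LF[10]=C('m')+0=7+0=7
L[11]='p': occ=1, LF[11]=C('p')+1=12+1=13
L[12]='o': occ=2, LF[12]=C('o')+2=9+2=11
L[13]='i': occ=0, LF[13]=C('i')+0=2+0=2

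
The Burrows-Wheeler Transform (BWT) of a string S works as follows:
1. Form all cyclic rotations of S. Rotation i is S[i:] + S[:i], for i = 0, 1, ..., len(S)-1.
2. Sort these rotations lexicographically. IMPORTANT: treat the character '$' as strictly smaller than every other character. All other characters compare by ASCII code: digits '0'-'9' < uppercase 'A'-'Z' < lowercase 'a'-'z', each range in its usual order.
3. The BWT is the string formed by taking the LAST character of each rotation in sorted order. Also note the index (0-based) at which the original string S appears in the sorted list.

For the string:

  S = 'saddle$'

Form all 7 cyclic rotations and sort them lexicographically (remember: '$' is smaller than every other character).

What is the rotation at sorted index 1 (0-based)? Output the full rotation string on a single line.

Answer: addle$s

Derivation:
All 7 rotations (rotation i = S[i:]+S[:i]):
  rot[0] = saddle$
  rot[1] = addle$s
  rot[2] = ddle$sa
  rot[3] = dle$sad
  rot[4] = le$sadd
  rot[5] = e$saddl
  rot[6] = $saddle
Sorted (with $ < everything):
  sorted[0] = $saddle
  sorted[1] = addle$s
  sorted[2] = ddle$sa
  sorted[3] = dle$sad
  sorted[4] = e$saddl
  sorted[5] = le$sadd
  sorted[6] = saddle$
sorted[1] = addle$s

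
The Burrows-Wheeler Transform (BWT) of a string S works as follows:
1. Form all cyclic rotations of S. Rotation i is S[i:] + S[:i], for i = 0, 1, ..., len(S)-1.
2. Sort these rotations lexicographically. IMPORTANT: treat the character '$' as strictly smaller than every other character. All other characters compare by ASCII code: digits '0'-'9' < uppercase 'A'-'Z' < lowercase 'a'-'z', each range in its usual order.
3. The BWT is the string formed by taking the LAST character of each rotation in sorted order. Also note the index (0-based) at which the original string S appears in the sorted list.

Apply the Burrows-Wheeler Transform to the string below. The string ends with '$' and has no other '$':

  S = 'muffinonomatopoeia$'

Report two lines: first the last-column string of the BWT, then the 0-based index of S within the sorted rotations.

All 19 rotations (rotation i = S[i:]+S[:i]):
  rot[0] = muffinonomatopoeia$
  rot[1] = uffinonomatopoeia$m
  rot[2] = ffinonomatopoeia$mu
  rot[3] = finonomatopoeia$muf
  rot[4] = inonomatopoeia$muff
  rot[5] = nonomatopoeia$muffi
  rot[6] = onomatopoeia$muffin
  rot[7] = nomatopoeia$muffino
  rot[8] = omatopoeia$muffinon
  rot[9] = matopoeia$muffinono
  rot[10] = atopoeia$muffinonom
  rot[11] = topoeia$muffinonoma
  rot[12] = opoeia$muffinonomat
  rot[13] = poeia$muffinonomato
  rot[14] = oeia$muffinonomatop
  rot[15] = eia$muffinonomatopo
  rot[16] = ia$muffinonomatopoe
  rot[17] = a$muffinonomatopoei
  rot[18] = $muffinonomatopoeia
Sorted (with $ < everything):
  sorted[0] = $muffinonomatopoeia  (last char: 'a')
  sorted[1] = a$muffinonomatopoei  (last char: 'i')
  sorted[2] = atopoeia$muffinonom  (last char: 'm')
  sorted[3] = eia$muffinonomatopo  (last char: 'o')
  sorted[4] = ffinonomatopoeia$mu  (last char: 'u')
  sorted[5] = finonomatopoeia$muf  (last char: 'f')
  sorted[6] = ia$muffinonomatopoe  (last char: 'e')
  sorted[7] = inonomatopoeia$muff  (last char: 'f')
  sorted[8] = matopoeia$muffinono  (last char: 'o')
  sorted[9] = muffinonomatopoeia$  (last char: '$')
  sorted[10] = nomatopoeia$muffino  (last char: 'o')
  sorted[11] = nonomatopoeia$muffi  (last char: 'i')
  sorted[12] = oeia$muffinonomatop  (last char: 'p')
  sorted[13] = omatopoeia$muffinon  (last char: 'n')
  sorted[14] = onomatopoeia$muffin  (last char: 'n')
  sorted[15] = opoeia$muffinonomat  (last char: 't')
  sorted[16] = poeia$muffinonomato  (last char: 'o')
  sorted[17] = topoeia$muffinonoma  (last char: 'a')
  sorted[18] = uffinonomatopoeia$m  (last char: 'm')
Last column: aimoufefo$oipnntoam
Original string S is at sorted index 9

Answer: aimoufefo$oipnntoam
9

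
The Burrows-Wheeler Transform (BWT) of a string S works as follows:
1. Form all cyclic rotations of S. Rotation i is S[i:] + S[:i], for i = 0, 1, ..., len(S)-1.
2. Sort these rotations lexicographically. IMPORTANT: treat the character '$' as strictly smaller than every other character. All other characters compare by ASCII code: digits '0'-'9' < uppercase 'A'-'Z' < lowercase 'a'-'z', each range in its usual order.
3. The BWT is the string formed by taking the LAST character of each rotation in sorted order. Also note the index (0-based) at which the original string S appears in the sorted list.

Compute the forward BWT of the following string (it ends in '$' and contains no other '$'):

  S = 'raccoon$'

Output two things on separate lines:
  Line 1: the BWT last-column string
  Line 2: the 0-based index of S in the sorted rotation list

Answer: nracooc$
7

Derivation:
All 8 rotations (rotation i = S[i:]+S[:i]):
  rot[0] = raccoon$
  rot[1] = accoon$r
  rot[2] = ccoon$ra
  rot[3] = coon$rac
  rot[4] = oon$racc
  rot[5] = on$racco
  rot[6] = n$raccoo
  rot[7] = $raccoon
Sorted (with $ < everything):
  sorted[0] = $raccoon  (last char: 'n')
  sorted[1] = accoon$r  (last char: 'r')
  sorted[2] = ccoon$ra  (last char: 'a')
  sorted[3] = coon$rac  (last char: 'c')
  sorted[4] = n$raccoo  (last char: 'o')
  sorted[5] = on$racco  (last char: 'o')
  sorted[6] = oon$racc  (last char: 'c')
  sorted[7] = raccoon$  (last char: '$')
Last column: nracooc$
Original string S is at sorted index 7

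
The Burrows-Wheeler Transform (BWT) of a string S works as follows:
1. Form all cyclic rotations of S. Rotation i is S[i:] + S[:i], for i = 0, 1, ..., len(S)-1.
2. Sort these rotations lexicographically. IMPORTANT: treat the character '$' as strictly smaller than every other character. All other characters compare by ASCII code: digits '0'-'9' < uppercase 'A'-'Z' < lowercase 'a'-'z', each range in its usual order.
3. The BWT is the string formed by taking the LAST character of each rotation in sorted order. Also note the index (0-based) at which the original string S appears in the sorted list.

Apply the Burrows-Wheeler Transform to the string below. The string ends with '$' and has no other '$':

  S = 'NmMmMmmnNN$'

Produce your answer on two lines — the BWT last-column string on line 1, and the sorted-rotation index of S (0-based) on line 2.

All 11 rotations (rotation i = S[i:]+S[:i]):
  rot[0] = NmMmMmmnNN$
  rot[1] = mMmMmmnNN$N
  rot[2] = MmMmmnNN$Nm
  rot[3] = mMmmnNN$NmM
  rot[4] = MmmnNN$NmMm
  rot[5] = mmnNN$NmMmM
  rot[6] = mnNN$NmMmMm
  rot[7] = nNN$NmMmMmm
  rot[8] = NN$NmMmMmmn
  rot[9] = N$NmMmMmmnN
  rot[10] = $NmMmMmmnNN
Sorted (with $ < everything):
  sorted[0] = $NmMmMmmnNN  (last char: 'N')
  sorted[1] = MmMmmnNN$Nm  (last char: 'm')
  sorted[2] = MmmnNN$NmMm  (last char: 'm')
  sorted[3] = N$NmMmMmmnN  (last char: 'N')
  sorted[4] = NN$NmMmMmmn  (last char: 'n')
  sorted[5] = NmMmMmmnNN$  (last char: '$')
  sorted[6] = mMmMmmnNN$N  (last char: 'N')
  sorted[7] = mMmmnNN$NmM  (last char: 'M')
  sorted[8] = mmnNN$NmMmM  (last char: 'M')
  sorted[9] = mnNN$NmMmMm  (last char: 'm')
  sorted[10] = nNN$NmMmMmm  (last char: 'm')
Last column: NmmNn$NMMmm
Original string S is at sorted index 5

Answer: NmmNn$NMMmm
5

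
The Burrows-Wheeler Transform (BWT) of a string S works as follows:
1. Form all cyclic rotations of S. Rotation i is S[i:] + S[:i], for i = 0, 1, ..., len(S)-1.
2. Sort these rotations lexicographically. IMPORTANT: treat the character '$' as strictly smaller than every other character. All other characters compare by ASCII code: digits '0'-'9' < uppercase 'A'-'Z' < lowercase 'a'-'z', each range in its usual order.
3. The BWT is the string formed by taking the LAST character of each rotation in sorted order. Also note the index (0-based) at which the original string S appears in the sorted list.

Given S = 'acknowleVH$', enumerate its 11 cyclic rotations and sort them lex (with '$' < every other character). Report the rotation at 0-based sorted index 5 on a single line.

All 11 rotations (rotation i = S[i:]+S[:i]):
  rot[0] = acknowleVH$
  rot[1] = cknowleVH$a
  rot[2] = knowleVH$ac
  rot[3] = nowleVH$ack
  rot[4] = owleVH$ackn
  rot[5] = wleVH$ackno
  rot[6] = leVH$acknow
  rot[7] = eVH$acknowl
  rot[8] = VH$acknowle
  rot[9] = H$acknowleV
  rot[10] = $acknowleVH
Sorted (with $ < everything):
  sorted[0] = $acknowleVH
  sorted[1] = H$acknowleV
  sorted[2] = VH$acknowle
  sorted[3] = acknowleVH$
  sorted[4] = cknowleVH$a
  sorted[5] = eVH$acknowl
  sorted[6] = knowleVH$ac
  sorted[7] = leVH$acknow
  sorted[8] = nowleVH$ack
  sorted[9] = owleVH$ackn
  sorted[10] = wleVH$ackno
sorted[5] = eVH$acknowl

Answer: eVH$acknowl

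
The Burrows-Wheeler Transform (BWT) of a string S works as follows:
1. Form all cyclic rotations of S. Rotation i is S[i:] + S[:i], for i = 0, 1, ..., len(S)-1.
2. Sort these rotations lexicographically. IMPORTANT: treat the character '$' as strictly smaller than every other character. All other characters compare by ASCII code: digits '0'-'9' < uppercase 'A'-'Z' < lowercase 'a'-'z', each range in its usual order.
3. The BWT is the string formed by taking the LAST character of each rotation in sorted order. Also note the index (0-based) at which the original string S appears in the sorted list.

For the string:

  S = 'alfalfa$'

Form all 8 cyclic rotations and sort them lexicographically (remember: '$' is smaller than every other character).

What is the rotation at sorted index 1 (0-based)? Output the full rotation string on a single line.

All 8 rotations (rotation i = S[i:]+S[:i]):
  rot[0] = alfalfa$
  rot[1] = lfalfa$a
  rot[2] = falfa$al
  rot[3] = alfa$alf
  rot[4] = lfa$alfa
  rot[5] = fa$alfal
  rot[6] = a$alfalf
  rot[7] = $alfalfa
Sorted (with $ < everything):
  sorted[0] = $alfalfa
  sorted[1] = a$alfalf
  sorted[2] = alfa$alf
  sorted[3] = alfalfa$
  sorted[4] = fa$alfal
  sorted[5] = falfa$al
  sorted[6] = lfa$alfa
  sorted[7] = lfalfa$a
sorted[1] = a$alfalf

Answer: a$alfalf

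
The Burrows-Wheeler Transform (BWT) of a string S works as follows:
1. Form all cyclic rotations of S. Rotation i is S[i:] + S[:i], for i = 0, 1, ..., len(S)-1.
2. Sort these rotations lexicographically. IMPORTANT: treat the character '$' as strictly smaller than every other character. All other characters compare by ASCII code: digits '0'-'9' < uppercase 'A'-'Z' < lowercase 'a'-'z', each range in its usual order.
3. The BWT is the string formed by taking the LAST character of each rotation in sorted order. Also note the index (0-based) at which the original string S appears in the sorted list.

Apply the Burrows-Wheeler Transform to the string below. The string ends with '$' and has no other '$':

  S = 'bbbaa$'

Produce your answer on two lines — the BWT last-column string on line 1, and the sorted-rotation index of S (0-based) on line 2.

Answer: aabbb$
5

Derivation:
All 6 rotations (rotation i = S[i:]+S[:i]):
  rot[0] = bbbaa$
  rot[1] = bbaa$b
  rot[2] = baa$bb
  rot[3] = aa$bbb
  rot[4] = a$bbba
  rot[5] = $bbbaa
Sorted (with $ < everything):
  sorted[0] = $bbbaa  (last char: 'a')
  sorted[1] = a$bbba  (last char: 'a')
  sorted[2] = aa$bbb  (last char: 'b')
  sorted[3] = baa$bb  (last char: 'b')
  sorted[4] = bbaa$b  (last char: 'b')
  sorted[5] = bbbaa$  (last char: '$')
Last column: aabbb$
Original string S is at sorted index 5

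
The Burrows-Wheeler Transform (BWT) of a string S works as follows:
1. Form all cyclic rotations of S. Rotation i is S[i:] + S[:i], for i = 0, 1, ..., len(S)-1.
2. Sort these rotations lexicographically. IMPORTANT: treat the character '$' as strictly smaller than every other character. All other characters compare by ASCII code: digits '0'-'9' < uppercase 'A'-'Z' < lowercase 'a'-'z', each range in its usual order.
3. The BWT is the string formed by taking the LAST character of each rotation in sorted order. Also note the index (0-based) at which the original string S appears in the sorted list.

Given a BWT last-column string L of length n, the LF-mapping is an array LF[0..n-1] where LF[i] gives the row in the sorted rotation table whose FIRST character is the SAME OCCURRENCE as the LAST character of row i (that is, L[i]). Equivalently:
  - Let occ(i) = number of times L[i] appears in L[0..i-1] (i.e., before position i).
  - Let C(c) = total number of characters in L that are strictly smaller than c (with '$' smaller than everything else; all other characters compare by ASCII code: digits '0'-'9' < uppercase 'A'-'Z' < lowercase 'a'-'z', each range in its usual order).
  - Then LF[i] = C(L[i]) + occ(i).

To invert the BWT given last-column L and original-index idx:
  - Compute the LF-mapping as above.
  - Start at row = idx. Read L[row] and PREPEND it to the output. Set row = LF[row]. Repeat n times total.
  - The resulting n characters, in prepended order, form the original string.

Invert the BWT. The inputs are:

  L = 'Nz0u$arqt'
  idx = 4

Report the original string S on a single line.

Answer: quartz0N$

Derivation:
LF mapping: 2 8 1 7 0 3 5 4 6
Walk LF starting at row 4, prepending L[row]:
  step 1: row=4, L[4]='$', prepend. Next row=LF[4]=0
  step 2: row=0, L[0]='N', prepend. Next row=LF[0]=2
  step 3: row=2, L[2]='0', prepend. Next row=LF[2]=1
  step 4: row=1, L[1]='z', prepend. Next row=LF[1]=8
  step 5: row=8, L[8]='t', prepend. Next row=LF[8]=6
  step 6: row=6, L[6]='r', prepend. Next row=LF[6]=5
  step 7: row=5, L[5]='a', prepend. Next row=LF[5]=3
  step 8: row=3, L[3]='u', prepend. Next row=LF[3]=7
  step 9: row=7, L[7]='q', prepend. Next row=LF[7]=4
Reversed output: quartz0N$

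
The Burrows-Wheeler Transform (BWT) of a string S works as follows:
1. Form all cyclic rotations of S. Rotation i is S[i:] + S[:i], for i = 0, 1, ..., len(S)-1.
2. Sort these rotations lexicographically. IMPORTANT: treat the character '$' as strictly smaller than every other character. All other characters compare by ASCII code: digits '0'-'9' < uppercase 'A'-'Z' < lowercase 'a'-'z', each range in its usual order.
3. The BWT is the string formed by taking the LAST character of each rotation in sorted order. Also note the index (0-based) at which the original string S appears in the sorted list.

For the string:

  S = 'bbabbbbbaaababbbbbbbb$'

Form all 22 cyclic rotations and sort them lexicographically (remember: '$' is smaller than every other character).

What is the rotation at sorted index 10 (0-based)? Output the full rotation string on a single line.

Answer: bb$bbabbbbbaaababbbbbb

Derivation:
All 22 rotations (rotation i = S[i:]+S[:i]):
  rot[0] = bbabbbbbaaababbbbbbbb$
  rot[1] = babbbbbaaababbbbbbbb$b
  rot[2] = abbbbbaaababbbbbbbb$bb
  rot[3] = bbbbbaaababbbbbbbb$bba
  rot[4] = bbbbaaababbbbbbbb$bbab
  rot[5] = bbbaaababbbbbbbb$bbabb
  rot[6] = bbaaababbbbbbbb$bbabbb
  rot[7] = baaababbbbbbbb$bbabbbb
  rot[8] = aaababbbbbbbb$bbabbbbb
  rot[9] = aababbbbbbbb$bbabbbbba
  rot[10] = ababbbbbbbb$bbabbbbbaa
  rot[11] = babbbbbbbb$bbabbbbbaaa
  rot[12] = abbbbbbbb$bbabbbbbaaab
  rot[13] = bbbbbbbb$bbabbbbbaaaba
  rot[14] = bbbbbbb$bbabbbbbaaabab
  rot[15] = bbbbbb$bbabbbbbaaababb
  rot[16] = bbbbb$bbabbbbbaaababbb
  rot[17] = bbbb$bbabbbbbaaababbbb
  rot[18] = bbb$bbabbbbbaaababbbbb
  rot[19] = bb$bbabbbbbaaababbbbbb
  rot[20] = b$bbabbbbbaaababbbbbbb
  rot[21] = $bbabbbbbaaababbbbbbbb
Sorted (with $ < everything):
  sorted[0] = $bbabbbbbaaababbbbbbbb
  sorted[1] = aaababbbbbbbb$bbabbbbb
  sorted[2] = aababbbbbbbb$bbabbbbba
  sorted[3] = ababbbbbbbb$bbabbbbbaa
  sorted[4] = abbbbbaaababbbbbbbb$bb
  sorted[5] = abbbbbbbb$bbabbbbbaaab
  sorted[6] = b$bbabbbbbaaababbbbbbb
  sorted[7] = baaababbbbbbbb$bbabbbb
  sorted[8] = babbbbbaaababbbbbbbb$b
  sorted[9] = babbbbbbbb$bbabbbbbaaa
  sorted[10] = bb$bbabbbbbaaababbbbbb
  sorted[11] = bbaaababbbbbbbb$bbabbb
  sorted[12] = bbabbbbbaaababbbbbbbb$
  sorted[13] = bbb$bbabbbbbaaababbbbb
  sorted[14] = bbbaaababbbbbbbb$bbabb
  sorted[15] = bbbb$bbabbbbbaaababbbb
  sorted[16] = bbbbaaababbbbbbbb$bbab
  sorted[17] = bbbbb$bbabbbbbaaababbb
  sorted[18] = bbbbbaaababbbbbbbb$bba
  sorted[19] = bbbbbb$bbabbbbbaaababb
  sorted[20] = bbbbbbb$bbabbbbbaaabab
  sorted[21] = bbbbbbbb$bbabbbbbaaaba
sorted[10] = bb$bbabbbbbaaababbbbbb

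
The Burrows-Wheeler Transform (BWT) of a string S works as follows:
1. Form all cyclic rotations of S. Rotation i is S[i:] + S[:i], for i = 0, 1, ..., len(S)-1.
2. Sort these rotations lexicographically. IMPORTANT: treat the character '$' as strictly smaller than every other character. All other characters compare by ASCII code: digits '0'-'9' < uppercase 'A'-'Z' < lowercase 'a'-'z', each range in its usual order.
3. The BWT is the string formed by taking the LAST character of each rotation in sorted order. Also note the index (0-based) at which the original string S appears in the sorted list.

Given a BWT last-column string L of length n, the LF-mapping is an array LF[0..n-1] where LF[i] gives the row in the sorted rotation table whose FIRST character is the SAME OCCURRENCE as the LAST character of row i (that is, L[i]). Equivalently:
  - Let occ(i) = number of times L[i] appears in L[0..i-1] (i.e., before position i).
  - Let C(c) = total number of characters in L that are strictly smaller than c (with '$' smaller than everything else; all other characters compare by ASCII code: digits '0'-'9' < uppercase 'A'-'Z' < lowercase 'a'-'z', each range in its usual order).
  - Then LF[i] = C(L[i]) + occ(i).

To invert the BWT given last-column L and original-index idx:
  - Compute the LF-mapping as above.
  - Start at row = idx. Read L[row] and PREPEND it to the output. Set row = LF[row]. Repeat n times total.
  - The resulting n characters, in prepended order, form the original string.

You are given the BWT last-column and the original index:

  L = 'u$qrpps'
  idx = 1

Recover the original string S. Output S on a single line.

Answer: prqpsu$

Derivation:
LF mapping: 6 0 3 4 1 2 5
Walk LF starting at row 1, prepending L[row]:
  step 1: row=1, L[1]='$', prepend. Next row=LF[1]=0
  step 2: row=0, L[0]='u', prepend. Next row=LF[0]=6
  step 3: row=6, L[6]='s', prepend. Next row=LF[6]=5
  step 4: row=5, L[5]='p', prepend. Next row=LF[5]=2
  step 5: row=2, L[2]='q', prepend. Next row=LF[2]=3
  step 6: row=3, L[3]='r', prepend. Next row=LF[3]=4
  step 7: row=4, L[4]='p', prepend. Next row=LF[4]=1
Reversed output: prqpsu$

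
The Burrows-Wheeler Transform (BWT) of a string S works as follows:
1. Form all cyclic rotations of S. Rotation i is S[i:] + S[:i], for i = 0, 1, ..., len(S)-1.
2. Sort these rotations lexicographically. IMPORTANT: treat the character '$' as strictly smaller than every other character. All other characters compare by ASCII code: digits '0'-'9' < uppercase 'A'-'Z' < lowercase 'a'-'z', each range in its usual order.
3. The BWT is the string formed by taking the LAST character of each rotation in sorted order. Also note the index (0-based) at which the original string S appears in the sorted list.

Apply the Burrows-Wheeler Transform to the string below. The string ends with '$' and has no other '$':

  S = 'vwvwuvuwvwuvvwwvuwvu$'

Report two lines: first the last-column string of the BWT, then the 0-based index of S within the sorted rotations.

All 21 rotations (rotation i = S[i:]+S[:i]):
  rot[0] = vwvwuvuwvwuvvwwvuwvu$
  rot[1] = wvwuvuwvwuvvwwvuwvu$v
  rot[2] = vwuvuwvwuvvwwvuwvu$vw
  rot[3] = wuvuwvwuvvwwvuwvu$vwv
  rot[4] = uvuwvwuvvwwvuwvu$vwvw
  rot[5] = vuwvwuvvwwvuwvu$vwvwu
  rot[6] = uwvwuvvwwvuwvu$vwvwuv
  rot[7] = wvwuvvwwvuwvu$vwvwuvu
  rot[8] = vwuvvwwvuwvu$vwvwuvuw
  rot[9] = wuvvwwvuwvu$vwvwuvuwv
  rot[10] = uvvwwvuwvu$vwvwuvuwvw
  rot[11] = vvwwvuwvu$vwvwuvuwvwu
  rot[12] = vwwvuwvu$vwvwuvuwvwuv
  rot[13] = wwvuwvu$vwvwuvuwvwuvv
  rot[14] = wvuwvu$vwvwuvuwvwuvvw
  rot[15] = vuwvu$vwvwuvuwvwuvvww
  rot[16] = uwvu$vwvwuvuwvwuvvwwv
  rot[17] = wvu$vwvwuvuwvwuvvwwvu
  rot[18] = vu$vwvwuvuwvwuvvwwvuw
  rot[19] = u$vwvwuvuwvwuvvwwvuwv
  rot[20] = $vwvwuvuwvwuvvwwvuwvu
Sorted (with $ < everything):
  sorted[0] = $vwvwuvuwvwuvvwwvuwvu  (last char: 'u')
  sorted[1] = u$vwvwuvuwvwuvvwwvuwv  (last char: 'v')
  sorted[2] = uvuwvwuvvwwvuwvu$vwvw  (last char: 'w')
  sorted[3] = uvvwwvuwvu$vwvwuvuwvw  (last char: 'w')
  sorted[4] = uwvu$vwvwuvuwvwuvvwwv  (last char: 'v')
  sorted[5] = uwvwuvvwwvuwvu$vwvwuv  (last char: 'v')
  sorted[6] = vu$vwvwuvuwvwuvvwwvuw  (last char: 'w')
  sorted[7] = vuwvu$vwvwuvuwvwuvvww  (last char: 'w')
  sorted[8] = vuwvwuvvwwvuwvu$vwvwu  (last char: 'u')
  sorted[9] = vvwwvuwvu$vwvwuvuwvwu  (last char: 'u')
  sorted[10] = vwuvuwvwuvvwwvuwvu$vw  (last char: 'w')
  sorted[11] = vwuvvwwvuwvu$vwvwuvuw  (last char: 'w')
  sorted[12] = vwvwuvuwvwuvvwwvuwvu$  (last char: '$')
  sorted[13] = vwwvuwvu$vwvwuvuwvwuv  (last char: 'v')
  sorted[14] = wuvuwvwuvvwwvuwvu$vwv  (last char: 'v')
  sorted[15] = wuvvwwvuwvu$vwvwuvuwv  (last char: 'v')
  sorted[16] = wvu$vwvwuvuwvwuvvwwvu  (last char: 'u')
  sorted[17] = wvuwvu$vwvwuvuwvwuvvw  (last char: 'w')
  sorted[18] = wvwuvuwvwuvvwwvuwvu$v  (last char: 'v')
  sorted[19] = wvwuvvwwvuwvu$vwvwuvu  (last char: 'u')
  sorted[20] = wwvuwvu$vwvwuvuwvwuvv  (last char: 'v')
Last column: uvwwvvwwuuww$vvvuwvuv
Original string S is at sorted index 12

Answer: uvwwvvwwuuww$vvvuwvuv
12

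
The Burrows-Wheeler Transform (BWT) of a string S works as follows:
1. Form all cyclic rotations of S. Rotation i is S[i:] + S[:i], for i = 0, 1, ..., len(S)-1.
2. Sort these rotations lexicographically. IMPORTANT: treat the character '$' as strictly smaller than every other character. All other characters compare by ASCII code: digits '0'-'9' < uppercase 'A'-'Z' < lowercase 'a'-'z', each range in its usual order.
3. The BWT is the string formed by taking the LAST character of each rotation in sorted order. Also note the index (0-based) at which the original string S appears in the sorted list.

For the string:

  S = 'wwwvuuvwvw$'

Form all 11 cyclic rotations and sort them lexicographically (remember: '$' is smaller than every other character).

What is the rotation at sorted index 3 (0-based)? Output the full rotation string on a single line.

All 11 rotations (rotation i = S[i:]+S[:i]):
  rot[0] = wwwvuuvwvw$
  rot[1] = wwvuuvwvw$w
  rot[2] = wvuuvwvw$ww
  rot[3] = vuuvwvw$www
  rot[4] = uuvwvw$wwwv
  rot[5] = uvwvw$wwwvu
  rot[6] = vwvw$wwwvuu
  rot[7] = wvw$wwwvuuv
  rot[8] = vw$wwwvuuvw
  rot[9] = w$wwwvuuvwv
  rot[10] = $wwwvuuvwvw
Sorted (with $ < everything):
  sorted[0] = $wwwvuuvwvw
  sorted[1] = uuvwvw$wwwv
  sorted[2] = uvwvw$wwwvu
  sorted[3] = vuuvwvw$www
  sorted[4] = vw$wwwvuuvw
  sorted[5] = vwvw$wwwvuu
  sorted[6] = w$wwwvuuvwv
  sorted[7] = wvuuvwvw$ww
  sorted[8] = wvw$wwwvuuv
  sorted[9] = wwvuuvwvw$w
  sorted[10] = wwwvuuvwvw$
sorted[3] = vuuvwvw$www

Answer: vuuvwvw$www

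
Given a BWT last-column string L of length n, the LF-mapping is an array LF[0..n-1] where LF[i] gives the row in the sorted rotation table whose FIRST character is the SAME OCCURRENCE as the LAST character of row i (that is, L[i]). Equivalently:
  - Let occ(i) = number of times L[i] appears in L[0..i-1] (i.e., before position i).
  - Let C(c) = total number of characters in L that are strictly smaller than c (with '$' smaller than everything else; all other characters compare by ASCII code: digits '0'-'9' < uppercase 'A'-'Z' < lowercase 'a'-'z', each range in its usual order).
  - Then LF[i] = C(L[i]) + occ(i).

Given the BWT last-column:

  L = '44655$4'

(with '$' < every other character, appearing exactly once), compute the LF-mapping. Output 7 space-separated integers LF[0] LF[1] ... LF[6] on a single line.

Answer: 1 2 6 4 5 0 3

Derivation:
Char counts: '$':1, '4':3, '5':2, '6':1
C (first-col start): C('$')=0, C('4')=1, C('5')=4, C('6')=6
L[0]='4': occ=0, LF[0]=C('4')+0=1+0=1
L[1]='4': occ=1, LF[1]=C('4')+1=1+1=2
L[2]='6': occ=0, LF[2]=C('6')+0=6+0=6
L[3]='5': occ=0, LF[3]=C('5')+0=4+0=4
L[4]='5': occ=1, LF[4]=C('5')+1=4+1=5
L[5]='$': occ=0, LF[5]=C('$')+0=0+0=0
L[6]='4': occ=2, LF[6]=C('4')+2=1+2=3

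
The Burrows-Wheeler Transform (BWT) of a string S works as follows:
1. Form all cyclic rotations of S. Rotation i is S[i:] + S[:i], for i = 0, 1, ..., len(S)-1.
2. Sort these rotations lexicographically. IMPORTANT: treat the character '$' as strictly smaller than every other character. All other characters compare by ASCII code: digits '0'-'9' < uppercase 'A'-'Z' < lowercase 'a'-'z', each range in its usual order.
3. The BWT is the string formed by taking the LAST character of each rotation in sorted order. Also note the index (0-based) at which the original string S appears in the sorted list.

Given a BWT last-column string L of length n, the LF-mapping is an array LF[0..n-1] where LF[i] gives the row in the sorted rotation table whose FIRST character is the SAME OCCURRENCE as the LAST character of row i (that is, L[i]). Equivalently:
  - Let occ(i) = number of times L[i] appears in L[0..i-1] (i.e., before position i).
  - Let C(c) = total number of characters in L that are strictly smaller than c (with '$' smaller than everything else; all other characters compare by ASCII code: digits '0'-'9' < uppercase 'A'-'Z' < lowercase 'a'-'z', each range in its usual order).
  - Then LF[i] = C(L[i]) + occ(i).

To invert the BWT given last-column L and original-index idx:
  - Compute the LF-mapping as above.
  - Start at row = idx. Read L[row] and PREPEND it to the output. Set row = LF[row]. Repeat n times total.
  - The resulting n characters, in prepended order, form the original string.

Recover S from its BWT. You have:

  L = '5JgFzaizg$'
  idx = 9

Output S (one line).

Answer: zigzagFJ5$

Derivation:
LF mapping: 1 3 5 2 8 4 7 9 6 0
Walk LF starting at row 9, prepending L[row]:
  step 1: row=9, L[9]='$', prepend. Next row=LF[9]=0
  step 2: row=0, L[0]='5', prepend. Next row=LF[0]=1
  step 3: row=1, L[1]='J', prepend. Next row=LF[1]=3
  step 4: row=3, L[3]='F', prepend. Next row=LF[3]=2
  step 5: row=2, L[2]='g', prepend. Next row=LF[2]=5
  step 6: row=5, L[5]='a', prepend. Next row=LF[5]=4
  step 7: row=4, L[4]='z', prepend. Next row=LF[4]=8
  step 8: row=8, L[8]='g', prepend. Next row=LF[8]=6
  step 9: row=6, L[6]='i', prepend. Next row=LF[6]=7
  step 10: row=7, L[7]='z', prepend. Next row=LF[7]=9
Reversed output: zigzagFJ5$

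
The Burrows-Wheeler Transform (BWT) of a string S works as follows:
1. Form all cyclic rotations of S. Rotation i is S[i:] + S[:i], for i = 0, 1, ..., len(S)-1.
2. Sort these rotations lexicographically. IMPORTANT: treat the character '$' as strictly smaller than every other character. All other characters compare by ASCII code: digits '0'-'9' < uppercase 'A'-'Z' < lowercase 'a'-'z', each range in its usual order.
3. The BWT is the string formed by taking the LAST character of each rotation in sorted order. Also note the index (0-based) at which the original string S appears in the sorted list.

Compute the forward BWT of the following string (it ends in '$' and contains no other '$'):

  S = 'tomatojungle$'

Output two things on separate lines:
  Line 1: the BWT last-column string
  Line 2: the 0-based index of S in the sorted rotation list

Answer: emlnogoutta$j
11

Derivation:
All 13 rotations (rotation i = S[i:]+S[:i]):
  rot[0] = tomatojungle$
  rot[1] = omatojungle$t
  rot[2] = matojungle$to
  rot[3] = atojungle$tom
  rot[4] = tojungle$toma
  rot[5] = ojungle$tomat
  rot[6] = jungle$tomato
  rot[7] = ungle$tomatoj
  rot[8] = ngle$tomatoju
  rot[9] = gle$tomatojun
  rot[10] = le$tomatojung
  rot[11] = e$tomatojungl
  rot[12] = $tomatojungle
Sorted (with $ < everything):
  sorted[0] = $tomatojungle  (last char: 'e')
  sorted[1] = atojungle$tom  (last char: 'm')
  sorted[2] = e$tomatojungl  (last char: 'l')
  sorted[3] = gle$tomatojun  (last char: 'n')
  sorted[4] = jungle$tomato  (last char: 'o')
  sorted[5] = le$tomatojung  (last char: 'g')
  sorted[6] = matojungle$to  (last char: 'o')
  sorted[7] = ngle$tomatoju  (last char: 'u')
  sorted[8] = ojungle$tomat  (last char: 't')
  sorted[9] = omatojungle$t  (last char: 't')
  sorted[10] = tojungle$toma  (last char: 'a')
  sorted[11] = tomatojungle$  (last char: '$')
  sorted[12] = ungle$tomatoj  (last char: 'j')
Last column: emlnogoutta$j
Original string S is at sorted index 11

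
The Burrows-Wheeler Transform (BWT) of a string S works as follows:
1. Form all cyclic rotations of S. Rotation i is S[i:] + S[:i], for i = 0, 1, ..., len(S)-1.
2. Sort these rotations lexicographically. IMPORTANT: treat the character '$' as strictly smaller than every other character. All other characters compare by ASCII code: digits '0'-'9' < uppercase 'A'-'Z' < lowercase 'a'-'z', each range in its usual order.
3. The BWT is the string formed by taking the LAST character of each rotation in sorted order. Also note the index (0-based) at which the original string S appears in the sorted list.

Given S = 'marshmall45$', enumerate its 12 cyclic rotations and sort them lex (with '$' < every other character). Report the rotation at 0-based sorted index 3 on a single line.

All 12 rotations (rotation i = S[i:]+S[:i]):
  rot[0] = marshmall45$
  rot[1] = arshmall45$m
  rot[2] = rshmall45$ma
  rot[3] = shmall45$mar
  rot[4] = hmall45$mars
  rot[5] = mall45$marsh
  rot[6] = all45$marshm
  rot[7] = ll45$marshma
  rot[8] = l45$marshmal
  rot[9] = 45$marshmall
  rot[10] = 5$marshmall4
  rot[11] = $marshmall45
Sorted (with $ < everything):
  sorted[0] = $marshmall45
  sorted[1] = 45$marshmall
  sorted[2] = 5$marshmall4
  sorted[3] = all45$marshm
  sorted[4] = arshmall45$m
  sorted[5] = hmall45$mars
  sorted[6] = l45$marshmal
  sorted[7] = ll45$marshma
  sorted[8] = mall45$marsh
  sorted[9] = marshmall45$
  sorted[10] = rshmall45$ma
  sorted[11] = shmall45$mar
sorted[3] = all45$marshm

Answer: all45$marshm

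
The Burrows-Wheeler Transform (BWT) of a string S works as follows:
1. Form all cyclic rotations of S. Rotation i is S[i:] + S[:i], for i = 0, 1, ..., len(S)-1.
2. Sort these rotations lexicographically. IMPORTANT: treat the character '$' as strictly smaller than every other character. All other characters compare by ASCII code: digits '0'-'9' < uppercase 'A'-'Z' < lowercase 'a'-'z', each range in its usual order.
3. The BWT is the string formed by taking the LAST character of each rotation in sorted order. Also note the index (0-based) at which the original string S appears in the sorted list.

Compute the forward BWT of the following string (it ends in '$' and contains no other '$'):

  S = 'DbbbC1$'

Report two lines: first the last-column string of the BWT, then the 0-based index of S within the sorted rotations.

Answer: 1Cb$bbD
3

Derivation:
All 7 rotations (rotation i = S[i:]+S[:i]):
  rot[0] = DbbbC1$
  rot[1] = bbbC1$D
  rot[2] = bbC1$Db
  rot[3] = bC1$Dbb
  rot[4] = C1$Dbbb
  rot[5] = 1$DbbbC
  rot[6] = $DbbbC1
Sorted (with $ < everything):
  sorted[0] = $DbbbC1  (last char: '1')
  sorted[1] = 1$DbbbC  (last char: 'C')
  sorted[2] = C1$Dbbb  (last char: 'b')
  sorted[3] = DbbbC1$  (last char: '$')
  sorted[4] = bC1$Dbb  (last char: 'b')
  sorted[5] = bbC1$Db  (last char: 'b')
  sorted[6] = bbbC1$D  (last char: 'D')
Last column: 1Cb$bbD
Original string S is at sorted index 3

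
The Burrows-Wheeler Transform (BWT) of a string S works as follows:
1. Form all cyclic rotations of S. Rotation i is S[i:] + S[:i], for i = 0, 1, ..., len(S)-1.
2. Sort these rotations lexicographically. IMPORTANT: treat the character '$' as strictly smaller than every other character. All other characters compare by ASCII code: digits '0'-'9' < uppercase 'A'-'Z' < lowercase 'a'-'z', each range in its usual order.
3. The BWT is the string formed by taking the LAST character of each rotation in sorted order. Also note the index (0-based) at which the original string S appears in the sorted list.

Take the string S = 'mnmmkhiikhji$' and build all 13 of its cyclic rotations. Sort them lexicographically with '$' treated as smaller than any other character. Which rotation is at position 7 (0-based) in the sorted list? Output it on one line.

Answer: khiikhji$mnmm

Derivation:
All 13 rotations (rotation i = S[i:]+S[:i]):
  rot[0] = mnmmkhiikhji$
  rot[1] = nmmkhiikhji$m
  rot[2] = mmkhiikhji$mn
  rot[3] = mkhiikhji$mnm
  rot[4] = khiikhji$mnmm
  rot[5] = hiikhji$mnmmk
  rot[6] = iikhji$mnmmkh
  rot[7] = ikhji$mnmmkhi
  rot[8] = khji$mnmmkhii
  rot[9] = hji$mnmmkhiik
  rot[10] = ji$mnmmkhiikh
  rot[11] = i$mnmmkhiikhj
  rot[12] = $mnmmkhiikhji
Sorted (with $ < everything):
  sorted[0] = $mnmmkhiikhji
  sorted[1] = hiikhji$mnmmk
  sorted[2] = hji$mnmmkhiik
  sorted[3] = i$mnmmkhiikhj
  sorted[4] = iikhji$mnmmkh
  sorted[5] = ikhji$mnmmkhi
  sorted[6] = ji$mnmmkhiikh
  sorted[7] = khiikhji$mnmm
  sorted[8] = khji$mnmmkhii
  sorted[9] = mkhiikhji$mnm
  sorted[10] = mmkhiikhji$mn
  sorted[11] = mnmmkhiikhji$
  sorted[12] = nmmkhiikhji$m
sorted[7] = khiikhji$mnmm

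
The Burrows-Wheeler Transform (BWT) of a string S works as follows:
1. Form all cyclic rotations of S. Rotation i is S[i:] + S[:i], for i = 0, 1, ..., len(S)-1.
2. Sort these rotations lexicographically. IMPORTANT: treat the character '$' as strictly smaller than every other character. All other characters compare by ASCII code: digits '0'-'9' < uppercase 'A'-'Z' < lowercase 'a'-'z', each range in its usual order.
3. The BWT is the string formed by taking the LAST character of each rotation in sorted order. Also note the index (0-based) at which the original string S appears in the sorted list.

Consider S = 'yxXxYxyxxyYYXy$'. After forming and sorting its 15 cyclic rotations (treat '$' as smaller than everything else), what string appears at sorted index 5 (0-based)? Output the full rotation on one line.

Answer: YxyxxyYYXy$yxXx

Derivation:
All 15 rotations (rotation i = S[i:]+S[:i]):
  rot[0] = yxXxYxyxxyYYXy$
  rot[1] = xXxYxyxxyYYXy$y
  rot[2] = XxYxyxxyYYXy$yx
  rot[3] = xYxyxxyYYXy$yxX
  rot[4] = YxyxxyYYXy$yxXx
  rot[5] = xyxxyYYXy$yxXxY
  rot[6] = yxxyYYXy$yxXxYx
  rot[7] = xxyYYXy$yxXxYxy
  rot[8] = xyYYXy$yxXxYxyx
  rot[9] = yYYXy$yxXxYxyxx
  rot[10] = YYXy$yxXxYxyxxy
  rot[11] = YXy$yxXxYxyxxyY
  rot[12] = Xy$yxXxYxyxxyYY
  rot[13] = y$yxXxYxyxxyYYX
  rot[14] = $yxXxYxyxxyYYXy
Sorted (with $ < everything):
  sorted[0] = $yxXxYxyxxyYYXy
  sorted[1] = XxYxyxxyYYXy$yx
  sorted[2] = Xy$yxXxYxyxxyYY
  sorted[3] = YXy$yxXxYxyxxyY
  sorted[4] = YYXy$yxXxYxyxxy
  sorted[5] = YxyxxyYYXy$yxXx
  sorted[6] = xXxYxyxxyYYXy$y
  sorted[7] = xYxyxxyYYXy$yxX
  sorted[8] = xxyYYXy$yxXxYxy
  sorted[9] = xyYYXy$yxXxYxyx
  sorted[10] = xyxxyYYXy$yxXxY
  sorted[11] = y$yxXxYxyxxyYYX
  sorted[12] = yYYXy$yxXxYxyxx
  sorted[13] = yxXxYxyxxyYYXy$
  sorted[14] = yxxyYYXy$yxXxYx
sorted[5] = YxyxxyYYXy$yxXx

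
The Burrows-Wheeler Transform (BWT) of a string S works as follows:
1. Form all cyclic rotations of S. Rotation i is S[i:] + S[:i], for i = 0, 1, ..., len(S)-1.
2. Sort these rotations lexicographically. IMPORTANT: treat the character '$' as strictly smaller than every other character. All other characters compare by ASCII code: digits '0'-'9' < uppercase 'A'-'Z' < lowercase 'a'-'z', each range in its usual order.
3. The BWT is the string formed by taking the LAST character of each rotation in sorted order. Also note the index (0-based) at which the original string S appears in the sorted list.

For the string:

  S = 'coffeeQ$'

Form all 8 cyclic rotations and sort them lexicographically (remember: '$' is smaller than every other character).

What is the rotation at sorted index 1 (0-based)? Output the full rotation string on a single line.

Answer: Q$coffee

Derivation:
All 8 rotations (rotation i = S[i:]+S[:i]):
  rot[0] = coffeeQ$
  rot[1] = offeeQ$c
  rot[2] = ffeeQ$co
  rot[3] = feeQ$cof
  rot[4] = eeQ$coff
  rot[5] = eQ$coffe
  rot[6] = Q$coffee
  rot[7] = $coffeeQ
Sorted (with $ < everything):
  sorted[0] = $coffeeQ
  sorted[1] = Q$coffee
  sorted[2] = coffeeQ$
  sorted[3] = eQ$coffe
  sorted[4] = eeQ$coff
  sorted[5] = feeQ$cof
  sorted[6] = ffeeQ$co
  sorted[7] = offeeQ$c
sorted[1] = Q$coffee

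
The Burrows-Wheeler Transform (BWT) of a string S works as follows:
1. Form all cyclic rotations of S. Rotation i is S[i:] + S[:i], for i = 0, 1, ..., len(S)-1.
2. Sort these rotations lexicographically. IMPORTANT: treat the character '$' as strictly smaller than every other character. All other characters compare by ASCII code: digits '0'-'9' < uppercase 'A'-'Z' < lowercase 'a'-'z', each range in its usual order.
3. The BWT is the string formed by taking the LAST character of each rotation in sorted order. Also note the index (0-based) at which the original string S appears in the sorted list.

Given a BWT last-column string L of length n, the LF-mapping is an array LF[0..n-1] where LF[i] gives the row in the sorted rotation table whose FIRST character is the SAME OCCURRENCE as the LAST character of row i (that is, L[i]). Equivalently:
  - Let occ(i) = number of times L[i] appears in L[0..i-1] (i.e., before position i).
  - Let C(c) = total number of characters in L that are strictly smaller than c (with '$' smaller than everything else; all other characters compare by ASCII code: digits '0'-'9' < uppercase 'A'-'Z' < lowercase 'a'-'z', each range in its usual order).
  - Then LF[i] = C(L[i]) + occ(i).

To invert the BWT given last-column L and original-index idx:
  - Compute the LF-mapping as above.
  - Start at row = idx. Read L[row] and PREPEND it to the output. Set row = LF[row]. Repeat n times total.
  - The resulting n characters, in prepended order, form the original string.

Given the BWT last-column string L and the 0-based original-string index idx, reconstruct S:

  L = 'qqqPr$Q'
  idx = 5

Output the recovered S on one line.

Answer: qQrqPq$

Derivation:
LF mapping: 3 4 5 1 6 0 2
Walk LF starting at row 5, prepending L[row]:
  step 1: row=5, L[5]='$', prepend. Next row=LF[5]=0
  step 2: row=0, L[0]='q', prepend. Next row=LF[0]=3
  step 3: row=3, L[3]='P', prepend. Next row=LF[3]=1
  step 4: row=1, L[1]='q', prepend. Next row=LF[1]=4
  step 5: row=4, L[4]='r', prepend. Next row=LF[4]=6
  step 6: row=6, L[6]='Q', prepend. Next row=LF[6]=2
  step 7: row=2, L[2]='q', prepend. Next row=LF[2]=5
Reversed output: qQrqPq$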